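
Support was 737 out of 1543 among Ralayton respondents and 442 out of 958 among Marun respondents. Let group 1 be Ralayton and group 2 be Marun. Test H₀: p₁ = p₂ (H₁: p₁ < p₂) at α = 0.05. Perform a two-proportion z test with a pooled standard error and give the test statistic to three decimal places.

z = 0.792

p̂₁ = 737/1543 = 0.47764, p̂₂ = 442/958 = 0.46138.
Pooled p̂ = (737+442)/(1543+958) = 1179/2501 = 0.47141.
SE = √(p̂(1−p̂)(1/n₁+1/n₂)) = √(0.47141·0.52859·0.00169193) = √(0.0004216) = 0.02053.
z = (0.47764 − 0.46138)/0.02053 = 0.01626/0.02053 = 0.792.
p-value = P(Z < 0.792) ≈ 0.7858. With α = 0.05, fail to reject H₀.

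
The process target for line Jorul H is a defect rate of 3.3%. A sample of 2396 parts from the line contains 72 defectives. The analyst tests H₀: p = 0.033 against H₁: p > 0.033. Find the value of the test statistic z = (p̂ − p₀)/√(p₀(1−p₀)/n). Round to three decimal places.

z = -0.808

p̂ = 72/2396 ≈ 0.03005.
Standard error under H₀: √(0.033×0.967/2396) = 0.00365.
z = (0.03005 − 0.033)/0.00365 = -0.00295/0.00365 = -0.808.
p-value = P(Z > -0.808) ≈ 0.7905.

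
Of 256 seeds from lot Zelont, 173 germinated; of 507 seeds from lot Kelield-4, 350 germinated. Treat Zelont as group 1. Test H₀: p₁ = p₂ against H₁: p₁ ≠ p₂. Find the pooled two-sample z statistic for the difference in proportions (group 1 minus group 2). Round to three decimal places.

z = -0.409

p̂₁ = 173/256 = 0.67578, p̂₂ = 350/507 = 0.69034.
Pooled p̂ = (173+350)/(256+507) = 523/763 = 0.68545.
SE = √(p̂(1−p̂)(1/n₁+1/n₂)) = √(0.68545·0.31455·0.00587864) = √(0.00126748) = 0.03560.
z = (0.67578 − 0.69034)/0.03560 = -0.01456/0.03560 = -0.409.
Two-sided p-value ≈ 2·Φ(−0.409) = 0.6827.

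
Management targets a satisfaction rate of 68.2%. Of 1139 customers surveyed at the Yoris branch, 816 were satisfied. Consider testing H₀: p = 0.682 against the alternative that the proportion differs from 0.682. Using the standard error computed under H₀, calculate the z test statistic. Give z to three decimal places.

p̂ = 816/1139 = 0.71642.
Standard error under H₀: √(0.682×0.318/1139) = 0.01380.
z = (0.71642 − 0.682)/0.01380 = 0.03442/0.01380 = 2.494.

z = 2.494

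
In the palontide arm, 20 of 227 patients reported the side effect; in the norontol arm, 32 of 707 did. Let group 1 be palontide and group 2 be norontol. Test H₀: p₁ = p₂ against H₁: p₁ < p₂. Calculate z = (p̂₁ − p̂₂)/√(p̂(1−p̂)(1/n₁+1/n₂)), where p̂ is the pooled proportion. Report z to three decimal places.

p̂₁ = 20/227 ≈ 0.088106, p̂₂ = 32/707 ≈ 0.045262.
Pooled p̂ = (20+32)/(227+707) = 52/934 = 0.055675.
SE = √(p̂(1−p̂)(1/n₁+1/n₂)) = √(0.055675·0.944325·0.00581971) = √(0.000305971) = 0.017492.
z = (0.088106 − 0.045262)/0.017492 = 0.042844/0.017492 = 2.449.
p-value = P(Z < 2.449) ≈ 0.9928.

z = 2.449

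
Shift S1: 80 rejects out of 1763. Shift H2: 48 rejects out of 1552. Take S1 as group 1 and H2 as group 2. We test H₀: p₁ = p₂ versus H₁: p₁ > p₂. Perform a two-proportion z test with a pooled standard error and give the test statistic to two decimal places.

p̂₁ = 80/1763 ≈ 0.04538, p̂₂ = 48/1552 ≈ 0.03093.
Pooled p̂ = (80+48)/(1763+1552) = 128/3315 = 0.03861.
SE = √(0.0371215 × 0.00121154) = 0.00671.
z = (0.04538 − 0.03093)/0.00671 = 0.01445/0.00671 = 2.15.
p-value = P(Z > 2.155) ≈ 0.0156.

z = 2.15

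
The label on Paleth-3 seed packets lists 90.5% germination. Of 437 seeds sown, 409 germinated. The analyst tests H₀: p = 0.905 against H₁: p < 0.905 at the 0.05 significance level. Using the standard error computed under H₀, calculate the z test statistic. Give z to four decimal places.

z = 2.2049

p̂ = 409/437 ≈ 0.9359268.
Standard error under H₀: √(0.905×0.095/437) = 0.0140264.
z = (0.9359268 − 0.905)/0.0140264 = 0.0309268/0.0140264 = 2.2049.
p-value = P(Z < 2.205) ≈ 0.9863; since p > α = 0.05, fail to reject H₀.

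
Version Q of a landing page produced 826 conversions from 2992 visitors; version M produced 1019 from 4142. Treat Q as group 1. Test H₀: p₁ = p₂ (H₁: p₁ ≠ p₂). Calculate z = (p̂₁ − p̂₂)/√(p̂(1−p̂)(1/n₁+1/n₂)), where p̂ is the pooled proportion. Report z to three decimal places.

z = 2.861

p̂₁ = 826/2992 ≈ 0.276070, p̂₂ = 1019/4142 ≈ 0.246016.
Pooled p̂ = (826+1019)/(2992+4142) = 1845/7134 = 0.258621.
SE = √(p̂(1−p̂)(1/n₁+1/n₂)) = √(0.258621·0.741379·0.000575654) = √(0.000110374) = 0.010506.
z = (0.276070 − 0.246016)/0.010506 = 0.030054/0.010506 = 2.861.
Two-sided p-value ≈ 2·Φ(−2.861) = 0.0042.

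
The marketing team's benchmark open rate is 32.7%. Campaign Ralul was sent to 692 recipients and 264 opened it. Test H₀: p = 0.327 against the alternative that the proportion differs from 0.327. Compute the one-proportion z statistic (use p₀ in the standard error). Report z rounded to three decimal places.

z = 3.056

p̂ = 264/692 ≈ 0.381503.
Standard error under H₀: √(0.327×0.673/692) = 0.017833.
z = (0.381503 − 0.327)/0.017833 = 0.054503/0.017833 = 3.056.
Two-sided p-value ≈ 2·Φ(−3.056) = 0.0022.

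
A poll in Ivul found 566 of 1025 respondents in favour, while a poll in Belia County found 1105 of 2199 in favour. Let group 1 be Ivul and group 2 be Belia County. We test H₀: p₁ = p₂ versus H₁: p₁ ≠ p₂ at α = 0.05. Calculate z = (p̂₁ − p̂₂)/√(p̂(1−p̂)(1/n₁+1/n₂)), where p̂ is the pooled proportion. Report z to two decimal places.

z = 2.63

p̂₁ = 566/1025 = 0.5522, p̂₂ = 1105/2199 = 0.5025.
Pooled p̂ = (566+1105)/(1025+2199) = 1671/3224 = 0.5183.
SE = √(p̂(1−p̂)(1/n₁+1/n₂)) = √(0.5183·0.4817·0.00143036) = √(0.000357111) = 0.0189.
z = (0.5522 − 0.5025)/0.0189 = 0.0497/0.0189 = 2.63.
Two-sided p-value ≈ 2·Φ(−2.630) = 0.0085. With α = 0.05, reject H₀.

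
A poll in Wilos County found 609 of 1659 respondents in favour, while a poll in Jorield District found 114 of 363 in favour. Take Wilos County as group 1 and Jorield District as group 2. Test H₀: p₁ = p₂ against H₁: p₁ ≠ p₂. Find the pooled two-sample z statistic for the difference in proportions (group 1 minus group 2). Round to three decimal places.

z = 1.910

p̂₁ = 609/1659 ≈ 0.36709, p̂₂ = 114/363 ≈ 0.31405.
Pooled p̂ = (609+114)/(1659+363) = 723/2022 = 0.35757.
SE = √(0.229713 × 0.00335759) = 0.02777.
z = (0.36709 − 0.31405)/0.02777 = 0.05304/0.02777 = 1.910.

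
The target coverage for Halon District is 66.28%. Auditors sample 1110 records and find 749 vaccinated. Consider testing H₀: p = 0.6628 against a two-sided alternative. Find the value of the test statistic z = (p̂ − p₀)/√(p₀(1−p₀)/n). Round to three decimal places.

p̂ = 749/1110 ≈ 0.67477.
SE = √(p₀(1−p₀)/n) = √(0.2235/1110) = 0.01419.
z = (0.67477 − 0.6628)/0.01419 = 0.01197/0.01419 = 0.844.

z = 0.844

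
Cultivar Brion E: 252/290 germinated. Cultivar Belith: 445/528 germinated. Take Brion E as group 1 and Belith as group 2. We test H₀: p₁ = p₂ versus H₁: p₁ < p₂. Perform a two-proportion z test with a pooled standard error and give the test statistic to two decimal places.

p̂₁ = 252/290 ≈ 0.8690, p̂₂ = 445/528 ≈ 0.8428.
Pooled p̂ = (252+445)/(290+528) = 697/818 = 0.8521.
SE = √(p̂(1−p̂)(1/n₁+1/n₂)) = √(0.8521·0.1479·0.00534222) = √(0.000673338) = 0.0259.
z = (0.8690 − 0.8428)/0.0259 = 0.0262/0.0259 = 1.01.
p-value = P(Z < 1.008) ≈ 0.8433.

z = 1.01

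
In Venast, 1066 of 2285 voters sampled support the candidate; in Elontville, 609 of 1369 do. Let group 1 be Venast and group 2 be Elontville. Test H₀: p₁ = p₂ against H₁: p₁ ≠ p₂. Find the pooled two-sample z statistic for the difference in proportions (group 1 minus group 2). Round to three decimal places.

p̂₁ = 1066/2285 ≈ 0.466521, p̂₂ = 609/1369 ≈ 0.444850.
Pooled p̂ = (1066+609)/(2285+1369) = 1675/3654 = 0.458402.
SE = √(p̂(1−p̂)(1/n₁+1/n₂)) = √(0.458402·0.541598·0.0011681) = √(0.000290003) = 0.017029.
z = (0.466521 − 0.444850)/0.017029 = 0.021671/0.017029 = 1.273.
p-value = 2·P(Z > 1.273) ≈ 0.2032.

z = 1.273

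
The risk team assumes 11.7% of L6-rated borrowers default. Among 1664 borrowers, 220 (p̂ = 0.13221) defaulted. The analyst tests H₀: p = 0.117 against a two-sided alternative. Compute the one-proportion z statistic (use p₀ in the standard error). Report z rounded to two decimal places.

z = 1.93

p̂ = 220/1664 = 0.13221.
Under H₀, SE = √(0.117·0.883/1664) = √(6.20859e-05) = 0.00788.
z = (0.13221 − 0.117)/0.00788 = 0.01521/0.00788 = 1.93.
p-value = 2·P(Z > 1.931) ≈ 0.0535.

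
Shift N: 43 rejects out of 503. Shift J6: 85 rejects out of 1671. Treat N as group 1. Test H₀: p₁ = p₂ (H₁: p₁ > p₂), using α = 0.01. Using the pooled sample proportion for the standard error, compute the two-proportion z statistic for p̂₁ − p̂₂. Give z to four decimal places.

p̂₁ = 43/503 = 0.0854871, p̂₂ = 85/1671 = 0.0508677.
Pooled p̂ = (43+85)/(503+1671) = 128/2174 = 0.0588776.
SE = √(0.0554111 × 0.00258652) = 0.0119717.
z = (0.0854871 − 0.0508677)/0.0119717 = 0.0346194/0.0119717 = 2.8918.
p-value = P(Z > 2.892) ≈ 0.0019, so at α = 0.01 we reject H₀.

z = 2.8918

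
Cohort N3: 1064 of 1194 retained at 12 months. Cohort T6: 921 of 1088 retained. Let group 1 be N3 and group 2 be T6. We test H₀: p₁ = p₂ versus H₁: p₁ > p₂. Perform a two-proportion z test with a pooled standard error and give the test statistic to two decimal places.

p̂₁ = 1064/1194 ≈ 0.8911, p̂₂ = 921/1088 ≈ 0.8465.
Pooled p̂ = (1064+921)/(1194+1088) = 1985/2282 = 0.8699.
SE = √(p̂(1−p̂)(1/n₁+1/n₂)) = √(0.8699·0.1301·0.00175664) = √(0.000198869) = 0.0141.
z = (0.8911 − 0.8465)/0.0141 = 0.0446/0.0141 = 3.16.

z = 3.16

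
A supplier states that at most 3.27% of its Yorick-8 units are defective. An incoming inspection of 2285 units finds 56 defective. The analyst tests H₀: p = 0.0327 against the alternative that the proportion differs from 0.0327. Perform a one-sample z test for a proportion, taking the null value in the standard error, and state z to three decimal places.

p̂ = 56/2285 ≈ 0.02451.
Standard error under H₀: √(0.0327×0.9673/2285) = 0.00372.
z = (0.02451 − 0.0327)/0.00372 = -0.00819/0.00372 = -2.202.

z = -2.202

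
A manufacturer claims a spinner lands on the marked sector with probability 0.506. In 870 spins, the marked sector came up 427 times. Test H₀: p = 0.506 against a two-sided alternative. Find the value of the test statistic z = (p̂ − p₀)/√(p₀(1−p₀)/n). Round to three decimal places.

p̂ = 427/870 = 0.490805.
Under H₀, SE = √(0.506·0.494/870) = √(0.000287315) = 0.016950.
z = (0.490805 − 0.506)/0.016950 = -0.015195/0.016950 = -0.896.

z = -0.896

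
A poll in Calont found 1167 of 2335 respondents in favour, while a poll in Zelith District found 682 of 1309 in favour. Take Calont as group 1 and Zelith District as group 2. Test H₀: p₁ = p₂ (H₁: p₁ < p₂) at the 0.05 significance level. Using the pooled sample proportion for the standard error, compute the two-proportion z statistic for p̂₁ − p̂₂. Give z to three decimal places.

p̂₁ = 1167/2335 = 0.49979, p̂₂ = 682/1309 = 0.52101.
Pooled p̂ = (1167+682)/(2335+1309) = 1849/3644 = 0.50741.
SE = √(0.249945 × 0.00119221) = 0.01726.
z = (0.49979 − 0.52101)/0.01726 = -0.02122/0.01726 = -1.229.
p-value = P(Z < -1.229) ≈ 0.1095. With α = 0.05, fail to reject H₀.

z = -1.229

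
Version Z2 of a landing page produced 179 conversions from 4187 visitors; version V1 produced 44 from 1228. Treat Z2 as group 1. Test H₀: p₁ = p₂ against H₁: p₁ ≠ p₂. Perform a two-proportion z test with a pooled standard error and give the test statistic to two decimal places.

z = 1.07

p̂₁ = 179/4187 ≈ 0.04275, p̂₂ = 44/1228 ≈ 0.03583.
Pooled p̂ = (179+44)/(4187+1228) = 223/5415 = 0.04118.
SE = √(p̂(1−p̂)(1/n₁+1/n₂)) = √(0.04118·0.95882·0.00105317) = √(4.15853e-05) = 0.00645.
z = (0.04275 − 0.03583)/0.00645 = 0.00692/0.00645 = 1.07.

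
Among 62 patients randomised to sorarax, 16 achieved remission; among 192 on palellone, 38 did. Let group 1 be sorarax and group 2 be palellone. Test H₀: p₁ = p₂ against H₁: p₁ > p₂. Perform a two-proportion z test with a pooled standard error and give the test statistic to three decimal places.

p̂₁ = 16/62 ≈ 0.25806, p̂₂ = 38/192 ≈ 0.19792.
Pooled p̂ = (16+38)/(62+192) = 54/254 = 0.21260.
SE = √(p̂(1−p̂)(1/n₁+1/n₂)) = √(0.21260·0.78740·0.0213374) = √(0.00357188) = 0.05977.
z = (0.25806 − 0.19792)/0.05977 = 0.06014/0.05977 = 1.006.

z = 1.006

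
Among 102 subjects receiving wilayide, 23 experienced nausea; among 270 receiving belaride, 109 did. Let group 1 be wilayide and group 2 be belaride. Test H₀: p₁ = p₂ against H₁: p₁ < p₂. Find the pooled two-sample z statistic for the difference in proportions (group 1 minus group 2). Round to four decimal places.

p̂₁ = 23/102 = 0.225490, p̂₂ = 109/270 = 0.403704.
Pooled p̂ = (23+109)/(102+270) = 132/372 = 0.354839.
SE = √(0.228928 × 0.0135076) = 0.055608.
z = (0.225490 − 0.403704)/0.055608 = -0.178214/0.055608 = -3.2048.
p-value = P(Z < -3.205) ≈ 0.0007.

z = -3.2048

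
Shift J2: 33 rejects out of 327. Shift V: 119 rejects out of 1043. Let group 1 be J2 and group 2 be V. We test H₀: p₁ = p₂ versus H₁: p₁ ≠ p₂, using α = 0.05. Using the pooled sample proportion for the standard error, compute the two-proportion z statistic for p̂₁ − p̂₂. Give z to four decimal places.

p̂₁ = 33/327 = 0.100917, p̂₂ = 119/1043 = 0.114094.
Pooled p̂ = (33+119)/(327+1043) = 152/1370 = 0.110949.
SE = √(p̂(1−p̂)(1/n₁+1/n₂)) = √(0.110949·0.889051·0.00401688) = √(0.000396222) = 0.019905.
z = (0.100917 − 0.114094)/0.019905 = -0.013177/0.019905 = -0.6620.
p-value = 2·P(Z > 0.662) ≈ 0.5080. With α = 0.05, fail to reject H₀.

z = -0.6620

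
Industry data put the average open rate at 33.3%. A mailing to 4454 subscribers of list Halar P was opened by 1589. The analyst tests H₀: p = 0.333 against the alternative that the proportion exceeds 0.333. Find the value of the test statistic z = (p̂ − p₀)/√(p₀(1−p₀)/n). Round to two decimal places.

z = 3.36

p̂ = 1589/4454 ≈ 0.356758.
Under H₀, SE = √(0.333·0.667/4454) = √(4.98678e-05) = 0.007062.
z = (0.356758 − 0.333)/0.007062 = 0.023758/0.007062 = 3.36.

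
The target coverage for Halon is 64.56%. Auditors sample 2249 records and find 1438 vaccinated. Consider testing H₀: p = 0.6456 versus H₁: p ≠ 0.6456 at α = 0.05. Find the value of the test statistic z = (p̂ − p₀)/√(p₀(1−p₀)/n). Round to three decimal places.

z = -0.615

p̂ = 1438/2249 ≈ 0.639395.
SE = √(p₀(1−p₀)/n) = √(0.2288/2249) = 0.010086.
z = (0.639395 − 0.6456)/0.010086 = -0.006205/0.010086 = -0.615.
p-value = 2·P(Z > 0.615) ≈ 0.5384, so at α = 0.05 we fail to reject H₀.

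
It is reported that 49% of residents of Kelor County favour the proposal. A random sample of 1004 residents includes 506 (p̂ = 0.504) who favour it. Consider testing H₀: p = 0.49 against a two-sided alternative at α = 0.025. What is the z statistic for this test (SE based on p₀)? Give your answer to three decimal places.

p̂ = 506/1004 ≈ 0.50398.
SE = √(p₀(1−p₀)/n) = √(0.2499/1004) = 0.01578.
z = (0.50398 − 0.49)/0.01578 = 0.01398/0.01578 = 0.886.
p-value = 2·P(Z > 0.886) ≈ 0.3754, so at α = 0.025 we fail to reject H₀.

z = 0.886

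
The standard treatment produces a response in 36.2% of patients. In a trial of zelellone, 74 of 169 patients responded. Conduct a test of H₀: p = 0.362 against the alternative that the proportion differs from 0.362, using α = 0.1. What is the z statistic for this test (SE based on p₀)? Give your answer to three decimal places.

p̂ = 74/169 = 0.43787.
Standard error under H₀: √(0.362×0.638/169) = 0.03697.
z = (0.43787 − 0.362)/0.03697 = 0.07587/0.03697 = 2.052.
p-value = 2·P(Z > 2.052) ≈ 0.0401; since p < α = 0.1, reject H₀.

z = 2.052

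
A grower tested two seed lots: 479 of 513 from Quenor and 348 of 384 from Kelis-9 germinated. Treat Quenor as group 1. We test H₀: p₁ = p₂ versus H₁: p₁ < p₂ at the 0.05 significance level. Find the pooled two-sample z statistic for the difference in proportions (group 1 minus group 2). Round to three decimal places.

p̂₁ = 479/513 = 0.93372, p̂₂ = 348/384 = 0.90625.
Pooled p̂ = (479+348)/(513+384) = 827/897 = 0.92196.
SE = √(p̂(1−p̂)(1/n₁+1/n₂)) = √(0.92196·0.07804·0.00455348) = √(0.000327614) = 0.01810.
z = (0.93372 − 0.90625)/0.01810 = 0.02747/0.01810 = 1.518.
p-value = P(Z < 1.518) ≈ 0.9355, so at α = 0.05 we fail to reject H₀.

z = 1.518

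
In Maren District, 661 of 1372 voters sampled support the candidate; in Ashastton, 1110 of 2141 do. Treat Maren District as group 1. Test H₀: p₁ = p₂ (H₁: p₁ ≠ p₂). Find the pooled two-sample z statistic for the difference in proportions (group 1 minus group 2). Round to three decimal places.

z = -2.121

p̂₁ = 661/1372 = 0.48178, p̂₂ = 1110/2141 = 0.51845.
Pooled p̂ = (661+1110)/(1372+2141) = 1771/3513 = 0.50413.
SE = √(0.249983 × 0.00119593) = 0.01729.
z = (0.48178 − 0.51845)/0.01729 = -0.03667/0.01729 = -2.121.
p-value = 2·P(Z > 2.121) ≈ 0.0339.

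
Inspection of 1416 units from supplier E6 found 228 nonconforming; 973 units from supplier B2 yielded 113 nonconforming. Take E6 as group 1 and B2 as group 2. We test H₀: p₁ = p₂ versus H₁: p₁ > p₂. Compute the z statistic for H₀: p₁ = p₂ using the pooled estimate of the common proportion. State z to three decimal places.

p̂₁ = 228/1416 = 0.161017, p̂₂ = 113/973 = 0.116136.
Pooled p̂ = (228+113)/(1416+973) = 341/2389 = 0.142738.
SE = √(0.122364 × 0.00173396) = 0.014566.
z = (0.161017 − 0.116136)/0.014566 = 0.044881/0.014566 = 3.081.
p-value = P(Z > 3.081) ≈ 0.0010.

z = 3.081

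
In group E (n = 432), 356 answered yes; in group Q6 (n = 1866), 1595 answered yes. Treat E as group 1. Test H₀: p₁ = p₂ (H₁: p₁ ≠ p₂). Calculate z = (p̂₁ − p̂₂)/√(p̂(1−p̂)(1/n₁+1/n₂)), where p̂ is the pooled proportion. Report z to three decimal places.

z = -1.606

p̂₁ = 356/432 = 0.82407, p̂₂ = 1595/1866 = 0.85477.
Pooled p̂ = (356+1595)/(432+1866) = 1951/2298 = 0.84900.
SE = √(p̂(1−p̂)(1/n₁+1/n₂)) = √(0.84900·0.15100·0.00285072) = √(0.000365461) = 0.01912.
z = (0.82407 − 0.85477)/0.01912 = -0.03070/0.01912 = -1.606.
Two-sided p-value ≈ 2·Φ(−1.606) = 0.1083.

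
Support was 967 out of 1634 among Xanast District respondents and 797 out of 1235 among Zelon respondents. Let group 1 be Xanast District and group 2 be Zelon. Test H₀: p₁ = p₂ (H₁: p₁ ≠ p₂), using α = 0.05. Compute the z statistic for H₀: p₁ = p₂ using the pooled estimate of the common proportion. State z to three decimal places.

p̂₁ = 967/1634 = 0.59180, p̂₂ = 797/1235 = 0.64534.
Pooled p̂ = (967+797)/(1634+1235) = 1764/2869 = 0.61485.
SE = √(0.23681 × 0.00142171) = 0.01835.
z = (0.59180 − 0.64534)/0.01835 = -0.05354/0.01835 = -2.918.
p-value = 2·P(Z > 2.918) ≈ 0.0035, so at α = 0.05 we reject H₀.

z = -2.918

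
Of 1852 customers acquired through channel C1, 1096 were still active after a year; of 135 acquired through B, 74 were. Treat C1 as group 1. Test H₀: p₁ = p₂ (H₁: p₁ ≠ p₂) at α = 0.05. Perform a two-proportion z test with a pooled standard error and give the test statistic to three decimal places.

z = 0.995

p̂₁ = 1096/1852 = 0.59179, p̂₂ = 74/135 = 0.54815.
Pooled p̂ = (1096+74)/(1852+135) = 1170/1987 = 0.58883.
SE = √(0.24211 × 0.00794736) = 0.04386.
z = (0.59179 − 0.54815)/0.04386 = 0.04364/0.04386 = 0.995.
p-value = 2·P(Z > 0.995) ≈ 0.3197; since p > α = 0.05, fail to reject H₀.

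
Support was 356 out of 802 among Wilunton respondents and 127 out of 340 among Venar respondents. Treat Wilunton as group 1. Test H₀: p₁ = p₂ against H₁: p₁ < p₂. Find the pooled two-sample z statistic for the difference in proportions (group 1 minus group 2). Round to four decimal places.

z = 2.2008

p̂₁ = 356/802 = 0.443890, p̂₂ = 127/340 = 0.373529.
Pooled p̂ = (356+127)/(802+340) = 483/1142 = 0.422942.
SE = √(0.244062 × 0.00418806) = 0.031971.
z = (0.443890 − 0.373529)/0.031971 = 0.070361/0.031971 = 2.2008.
p-value = P(Z < 2.201) ≈ 0.9861.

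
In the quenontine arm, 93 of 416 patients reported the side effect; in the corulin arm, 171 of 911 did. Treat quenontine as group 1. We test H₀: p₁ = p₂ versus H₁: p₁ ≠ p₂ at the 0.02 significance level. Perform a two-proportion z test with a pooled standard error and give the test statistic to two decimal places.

p̂₁ = 93/416 = 0.2236, p̂₂ = 171/911 = 0.1877.
Pooled p̂ = (93+171)/(416+911) = 264/1327 = 0.1989.
SE = √(p̂(1−p̂)(1/n₁+1/n₂)) = √(0.1989·0.8011·0.00350154) = √(0.000558026) = 0.0236.
z = (0.2236 − 0.1877)/0.0236 = 0.0359/0.0236 = 1.52.
p-value = 2·P(Z > 1.518) ≈ 0.1291, so at α = 0.02 we fail to reject H₀.

z = 1.52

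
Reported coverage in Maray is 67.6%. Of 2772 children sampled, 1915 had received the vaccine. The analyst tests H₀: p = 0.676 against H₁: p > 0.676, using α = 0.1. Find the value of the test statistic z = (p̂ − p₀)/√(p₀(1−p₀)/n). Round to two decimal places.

z = 1.67

p̂ = 1915/2772 ≈ 0.69084.
SE = √(p₀(1−p₀)/n) = √(0.21902/2772) = 0.00889.
z = (0.69084 − 0.676)/0.00889 = 0.01484/0.00889 = 1.67.
p-value = P(Z > 1.669) ≈ 0.0475; since p < α = 0.1, reject H₀.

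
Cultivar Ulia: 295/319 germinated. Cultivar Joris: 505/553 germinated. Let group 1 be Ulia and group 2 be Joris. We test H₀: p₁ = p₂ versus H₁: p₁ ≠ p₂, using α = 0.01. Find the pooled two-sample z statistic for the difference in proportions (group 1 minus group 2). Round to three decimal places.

z = 0.598

p̂₁ = 295/319 ≈ 0.924765, p̂₂ = 505/553 ≈ 0.913201.
Pooled p̂ = (295+505)/(319+553) = 800/872 = 0.917431.
SE = √(0.0757512 × 0.00494311) = 0.019351.
z = (0.924765 − 0.913201)/0.019351 = 0.011564/0.019351 = 0.598.
Two-sided p-value ≈ 2·Φ(−0.598) = 0.5501; since p > α = 0.01, fail to reject H₀.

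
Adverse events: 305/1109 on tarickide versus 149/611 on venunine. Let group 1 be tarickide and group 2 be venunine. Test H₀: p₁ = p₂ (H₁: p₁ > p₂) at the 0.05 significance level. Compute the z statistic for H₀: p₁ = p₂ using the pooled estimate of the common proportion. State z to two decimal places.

z = 1.40

p̂₁ = 305/1109 = 0.2750, p̂₂ = 149/611 = 0.2439.
Pooled p̂ = (305+149)/(1109+611) = 454/1720 = 0.2640.
SE = √(0.194282 × 0.00253837) = 0.0222.
z = (0.2750 − 0.2439)/0.0222 = 0.0311/0.0222 = 1.40.
p-value = P(Z > 1.403) ≈ 0.0803. With α = 0.05, fail to reject H₀.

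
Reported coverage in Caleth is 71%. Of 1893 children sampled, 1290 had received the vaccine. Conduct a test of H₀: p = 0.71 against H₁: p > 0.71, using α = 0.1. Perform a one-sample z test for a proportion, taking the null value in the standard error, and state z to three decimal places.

p̂ = 1290/1893 = 0.681458.
SE = √(p₀(1−p₀)/n) = √(0.2059/1893) = 0.010429.
z = (0.681458 − 0.71)/0.010429 = -0.028542/0.010429 = -2.737.
p-value = P(Z > -2.737) ≈ 0.9969. With α = 0.1, fail to reject H₀.

z = -2.737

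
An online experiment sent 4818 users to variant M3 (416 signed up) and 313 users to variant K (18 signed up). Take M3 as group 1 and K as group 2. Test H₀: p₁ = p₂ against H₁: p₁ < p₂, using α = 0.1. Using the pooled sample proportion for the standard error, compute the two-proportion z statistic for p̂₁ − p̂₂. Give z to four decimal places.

z = 1.7765

p̂₁ = 416/4818 ≈ 0.086343, p̂₂ = 18/313 ≈ 0.057508.
Pooled p̂ = (416+18)/(4818+313) = 434/5131 = 0.084584.
SE = √(p̂(1−p̂)(1/n₁+1/n₂)) = √(0.084584·0.915416·0.00340244) = √(0.000263449) = 0.016231.
z = (0.086343 − 0.057508)/0.016231 = 0.028835/0.016231 = 1.7765.
p-value = P(Z < 1.777) ≈ 0.9622, so at α = 0.1 we fail to reject H₀.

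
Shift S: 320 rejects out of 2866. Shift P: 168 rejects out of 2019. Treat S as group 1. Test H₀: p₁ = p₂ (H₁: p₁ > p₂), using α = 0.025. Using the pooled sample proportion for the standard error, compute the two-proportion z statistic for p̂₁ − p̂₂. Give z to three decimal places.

p̂₁ = 320/2866 ≈ 0.11165, p̂₂ = 168/2019 ≈ 0.08321.
Pooled p̂ = (320+168)/(2866+2019) = 488/4885 = 0.09990.
SE = √(p̂(1−p̂)(1/n₁+1/n₂)) = √(0.09990·0.90010·0.000844213) = √(7.591e-05) = 0.00871.
z = (0.11165 − 0.08321)/0.00871 = 0.02844/0.00871 = 3.265.
p-value = P(Z > 3.265) ≈ 0.0005; since p < α = 0.025, reject H₀.

z = 3.265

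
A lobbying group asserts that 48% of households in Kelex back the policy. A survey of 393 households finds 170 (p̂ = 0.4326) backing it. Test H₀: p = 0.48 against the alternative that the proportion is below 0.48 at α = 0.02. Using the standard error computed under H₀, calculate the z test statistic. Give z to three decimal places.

p̂ = 170/393 = 0.43257.
Standard error under H₀: √(0.48×0.52/393) = 0.02520.
z = (0.43257 − 0.48)/0.02520 = -0.04743/0.02520 = -1.882.
p-value = P(Z < -1.882) ≈ 0.0299. With α = 0.02, fail to reject H₀.

z = -1.882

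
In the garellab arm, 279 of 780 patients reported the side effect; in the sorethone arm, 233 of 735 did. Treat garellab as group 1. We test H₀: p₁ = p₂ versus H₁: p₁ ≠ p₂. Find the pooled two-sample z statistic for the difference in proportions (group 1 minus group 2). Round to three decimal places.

z = 1.673

p̂₁ = 279/780 = 0.35769, p̂₂ = 233/735 = 0.31701.
Pooled p̂ = (279+233)/(780+735) = 512/1515 = 0.33795.
SE = √(p̂(1−p̂)(1/n₁+1/n₂)) = √(0.33795·0.66205·0.0026426) = √(0.000591257) = 0.02432.
z = (0.35769 − 0.31701)/0.02432 = 0.04068/0.02432 = 1.673.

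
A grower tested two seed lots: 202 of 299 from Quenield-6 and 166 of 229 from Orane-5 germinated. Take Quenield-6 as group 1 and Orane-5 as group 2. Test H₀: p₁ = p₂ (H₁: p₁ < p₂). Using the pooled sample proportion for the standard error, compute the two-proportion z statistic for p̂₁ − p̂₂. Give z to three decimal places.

p̂₁ = 202/299 ≈ 0.67559, p̂₂ = 166/229 ≈ 0.72489.
Pooled p̂ = (202+166)/(299+229) = 368/528 = 0.69697.
SE = √(0.211203 × 0.00771129) = 0.04036.
z = (0.67559 − 0.72489)/0.04036 = -0.04930/0.04036 = -1.222.

z = -1.222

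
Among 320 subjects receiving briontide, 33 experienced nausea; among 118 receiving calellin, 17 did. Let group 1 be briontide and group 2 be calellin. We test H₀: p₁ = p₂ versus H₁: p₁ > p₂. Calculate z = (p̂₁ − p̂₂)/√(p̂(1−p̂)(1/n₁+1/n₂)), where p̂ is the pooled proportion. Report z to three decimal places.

z = -1.195

p̂₁ = 33/320 = 0.103125, p̂₂ = 17/118 = 0.144068.
Pooled p̂ = (33+17)/(320+118) = 50/438 = 0.114155.
SE = √(p̂(1−p̂)(1/n₁+1/n₂)) = √(0.114155·0.885845·0.0115996) = √(0.00117299) = 0.034249.
z = (0.103125 − 0.144068)/0.034249 = -0.040943/0.034249 = -1.195.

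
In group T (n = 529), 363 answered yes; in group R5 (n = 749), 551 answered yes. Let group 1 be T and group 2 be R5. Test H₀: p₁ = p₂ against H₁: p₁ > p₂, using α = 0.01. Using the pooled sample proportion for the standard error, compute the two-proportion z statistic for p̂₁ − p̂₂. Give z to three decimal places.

p̂₁ = 363/529 = 0.68620, p̂₂ = 551/749 = 0.73565.
Pooled p̂ = (363+551)/(529+749) = 914/1278 = 0.71518.
SE = √(p̂(1−p̂)(1/n₁+1/n₂)) = √(0.71518·0.28482·0.00322547) = √(0.000657021) = 0.02563.
z = (0.68620 − 0.73565)/0.02563 = -0.04945/0.02563 = -1.929.
p-value = P(Z > -1.929) ≈ 0.9731. With α = 0.01, fail to reject H₀.

z = -1.929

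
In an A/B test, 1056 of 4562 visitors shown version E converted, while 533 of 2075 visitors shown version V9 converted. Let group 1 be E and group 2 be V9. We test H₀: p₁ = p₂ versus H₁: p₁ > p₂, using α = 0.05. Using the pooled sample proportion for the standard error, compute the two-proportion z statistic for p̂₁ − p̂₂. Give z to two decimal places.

p̂₁ = 1056/4562 = 0.2315, p̂₂ = 533/2075 = 0.2569.
Pooled p̂ = (1056+533)/(4562+2075) = 1589/6637 = 0.2394.
SE = √(0.182096 × 0.00070113) = 0.0113.
z = (0.2315 − 0.2569)/0.0113 = -0.0254/0.0113 = -2.25.
p-value = P(Z > -2.247) ≈ 0.9877; since p > α = 0.05, fail to reject H₀.

z = -2.25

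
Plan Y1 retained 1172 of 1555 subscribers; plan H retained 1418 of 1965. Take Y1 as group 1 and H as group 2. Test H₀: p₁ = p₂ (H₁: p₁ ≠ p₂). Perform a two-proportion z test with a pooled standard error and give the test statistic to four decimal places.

p̂₁ = 1172/1555 ≈ 0.753698, p̂₂ = 1418/1965 ≈ 0.721628.
Pooled p̂ = (1172+1418)/(1555+1965) = 2590/3520 = 0.735795.
SE = √(0.194401 × 0.00115199) = 0.014965.
z = (0.753698 − 0.721628)/0.014965 = 0.032070/0.014965 = 2.1430.

z = 2.1430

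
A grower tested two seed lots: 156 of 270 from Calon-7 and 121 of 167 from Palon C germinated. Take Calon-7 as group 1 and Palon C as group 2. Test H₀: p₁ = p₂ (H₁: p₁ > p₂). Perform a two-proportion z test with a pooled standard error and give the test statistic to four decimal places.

z = -3.0948

p̂₁ = 156/270 = 0.577778, p̂₂ = 121/167 = 0.724551.
Pooled p̂ = (156+121)/(270+167) = 277/437 = 0.633867.
SE = √(p̂(1−p̂)(1/n₁+1/n₂)) = √(0.633867·0.366133·0.00969173) = √(0.00224925) = 0.047426.
z = (0.577778 − 0.724551)/0.047426 = -0.146773/0.047426 = -3.0948.
p-value = P(Z > -3.095) ≈ 0.9990.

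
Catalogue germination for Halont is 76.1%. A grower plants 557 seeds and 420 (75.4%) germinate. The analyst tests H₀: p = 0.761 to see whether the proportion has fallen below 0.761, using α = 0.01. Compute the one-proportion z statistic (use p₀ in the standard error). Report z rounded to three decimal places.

z = -0.385

p̂ = 420/557 = 0.75404.
SE = √(p₀(1−p₀)/n) = √(0.18188/557) = 0.01807.
z = (0.75404 − 0.761)/0.01807 = -0.00696/0.01807 = -0.385.
p-value = P(Z < -0.385) ≈ 0.3500, so at α = 0.01 we fail to reject H₀.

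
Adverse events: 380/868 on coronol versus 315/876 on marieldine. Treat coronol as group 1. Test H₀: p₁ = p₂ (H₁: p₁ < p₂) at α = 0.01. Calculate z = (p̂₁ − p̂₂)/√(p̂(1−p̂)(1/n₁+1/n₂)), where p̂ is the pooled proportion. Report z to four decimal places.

z = 3.3351

p̂₁ = 380/868 = 0.437788, p̂₂ = 315/876 = 0.359589.
Pooled p̂ = (380+315)/(868+876) = 695/1744 = 0.398509.
SE = √(0.2397 × 0.00229363) = 0.023447.
z = (0.437788 − 0.359589)/0.023447 = 0.078199/0.023447 = 3.3351.
p-value = P(Z < 3.335) ≈ 0.9996, so at α = 0.01 we fail to reject H₀.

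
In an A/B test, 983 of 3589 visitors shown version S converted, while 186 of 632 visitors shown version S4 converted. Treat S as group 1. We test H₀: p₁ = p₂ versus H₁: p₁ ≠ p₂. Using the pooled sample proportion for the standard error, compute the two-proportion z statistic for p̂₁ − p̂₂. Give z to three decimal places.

z = -1.057

p̂₁ = 983/3589 = 0.273892, p̂₂ = 186/632 = 0.294304.
Pooled p̂ = (983+186)/(3589+632) = 1169/4221 = 0.276949.
SE = √(0.200248 × 0.00186091) = 0.019304.
z = (0.273892 − 0.294304)/0.019304 = -0.020412/0.019304 = -1.057.
p-value = 2·P(Z > 1.057) ≈ 0.2903.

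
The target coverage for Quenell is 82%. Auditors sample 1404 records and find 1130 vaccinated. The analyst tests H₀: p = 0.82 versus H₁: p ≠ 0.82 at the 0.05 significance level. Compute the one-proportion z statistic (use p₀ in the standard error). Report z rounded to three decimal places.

z = -1.478

p̂ = 1130/1404 = 0.804843.
Standard error under H₀: √(0.82×0.18/1404) = 0.010253.
z = (0.804843 − 0.82)/0.010253 = -0.015157/0.010253 = -1.478.
p-value = 2·P(Z > 1.478) ≈ 0.1393, so at α = 0.05 we fail to reject H₀.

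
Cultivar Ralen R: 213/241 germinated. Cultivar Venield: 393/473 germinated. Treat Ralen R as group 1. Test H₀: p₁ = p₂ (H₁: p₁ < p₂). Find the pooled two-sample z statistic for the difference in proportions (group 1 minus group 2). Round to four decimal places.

z = 1.8673

p̂₁ = 213/241 ≈ 0.883817, p̂₂ = 393/473 ≈ 0.830867.
Pooled p̂ = (213+393)/(241+473) = 606/714 = 0.848739.
SE = √(p̂(1−p̂)(1/n₁+1/n₂)) = √(0.848739·0.151261·0.00626354) = √(0.000804118) = 0.028357.
z = (0.883817 − 0.830867)/0.028357 = 0.052950/0.028357 = 1.8673.
p-value = P(Z < 1.867) ≈ 0.9691.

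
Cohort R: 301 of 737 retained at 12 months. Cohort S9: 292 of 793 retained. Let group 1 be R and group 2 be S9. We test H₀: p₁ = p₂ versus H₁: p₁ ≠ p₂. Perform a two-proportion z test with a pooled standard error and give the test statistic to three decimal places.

z = 1.612

p̂₁ = 301/737 = 0.40841, p̂₂ = 292/793 = 0.36822.
Pooled p̂ = (301+292)/(737+793) = 593/1530 = 0.38758.
SE = √(0.237362 × 0.00261789) = 0.02493.
z = (0.40841 − 0.36822)/0.02493 = 0.04019/0.02493 = 1.612.
Two-sided p-value ≈ 2·Φ(−1.612) = 0.1069.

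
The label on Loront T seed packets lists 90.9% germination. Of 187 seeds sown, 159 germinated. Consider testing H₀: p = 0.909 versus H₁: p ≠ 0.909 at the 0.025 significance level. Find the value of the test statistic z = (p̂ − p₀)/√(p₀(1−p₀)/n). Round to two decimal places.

z = -2.79

p̂ = 159/187 = 0.85027.
Under H₀, SE = √(0.909·0.091/187) = √(0.000442348) = 0.02103.
z = (0.85027 − 0.909)/0.02103 = -0.05873/0.02103 = -2.79.
p-value = 2·P(Z > 2.793) ≈ 0.0052; since p < α = 0.025, reject H₀.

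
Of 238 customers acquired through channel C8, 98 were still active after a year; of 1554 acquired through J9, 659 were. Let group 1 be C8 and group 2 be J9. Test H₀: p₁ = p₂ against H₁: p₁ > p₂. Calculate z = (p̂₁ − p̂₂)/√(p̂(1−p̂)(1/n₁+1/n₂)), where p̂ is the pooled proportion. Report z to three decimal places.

p̂₁ = 98/238 = 0.41176, p̂₂ = 659/1554 = 0.42407.
Pooled p̂ = (98+659)/(238+1554) = 757/1792 = 0.42243.
SE = √(0.243983 × 0.00484518) = 0.03438.
z = (0.41176 − 0.42407)/0.03438 = -0.01231/0.03438 = -0.358.
p-value = P(Z > -0.358) ≈ 0.6398.

z = -0.358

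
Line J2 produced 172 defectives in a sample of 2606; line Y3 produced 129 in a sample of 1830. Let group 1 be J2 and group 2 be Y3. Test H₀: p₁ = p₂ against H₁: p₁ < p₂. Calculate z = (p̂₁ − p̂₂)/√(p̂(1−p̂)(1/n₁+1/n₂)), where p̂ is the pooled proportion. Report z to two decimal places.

z = -0.59

p̂₁ = 172/2606 = 0.06600, p̂₂ = 129/1830 = 0.07049.
Pooled p̂ = (172+129)/(2606+1830) = 301/4436 = 0.06785.
SE = √(0.0632498 × 0.000930178) = 0.00767.
z = (0.06600 − 0.07049)/0.00767 = -0.00449/0.00767 = -0.59.
p-value = P(Z < -0.585) ≈ 0.2791.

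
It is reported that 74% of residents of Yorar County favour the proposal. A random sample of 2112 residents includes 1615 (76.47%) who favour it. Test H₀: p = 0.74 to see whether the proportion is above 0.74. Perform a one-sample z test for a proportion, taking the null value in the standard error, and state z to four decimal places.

p̂ = 1615/2112 ≈ 0.76467803.
Under H₀, SE = √(0.74·0.26/2112) = √(9.10985e-05) = 0.00954455.
z = (0.76467803 − 0.74)/0.00954455 = 0.02467803/0.00954455 = 2.5856.

z = 2.5856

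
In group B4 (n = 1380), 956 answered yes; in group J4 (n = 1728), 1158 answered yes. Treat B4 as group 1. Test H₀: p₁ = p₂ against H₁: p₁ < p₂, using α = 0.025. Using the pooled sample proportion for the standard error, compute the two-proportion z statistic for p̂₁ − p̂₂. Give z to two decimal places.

p̂₁ = 956/1380 = 0.69275, p̂₂ = 1158/1728 = 0.67014.
Pooled p̂ = (956+1158)/(1380+1728) = 2114/3108 = 0.68018.
SE = √(p̂(1−p̂)(1/n₁+1/n₂)) = √(0.68018·0.31982·0.00130334) = √(0.000283523) = 0.01684.
z = (0.69275 − 0.67014)/0.01684 = 0.02261/0.01684 = 1.34.
p-value = P(Z < 1.343) ≈ 0.9104; since p > α = 0.025, fail to reject H₀.

z = 1.34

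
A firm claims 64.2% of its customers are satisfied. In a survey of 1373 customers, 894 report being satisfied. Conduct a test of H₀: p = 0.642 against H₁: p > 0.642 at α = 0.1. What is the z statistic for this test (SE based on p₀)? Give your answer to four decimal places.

z = 0.7056

p̂ = 894/1373 ≈ 0.651129.
SE = √(p₀(1−p₀)/n) = √(0.22984/1373) = 0.012938.
z = (0.651129 − 0.642)/0.012938 = 0.009129/0.012938 = 0.7056.
p-value = P(Z > 0.706) ≈ 0.2402; since p > α = 0.1, fail to reject H₀.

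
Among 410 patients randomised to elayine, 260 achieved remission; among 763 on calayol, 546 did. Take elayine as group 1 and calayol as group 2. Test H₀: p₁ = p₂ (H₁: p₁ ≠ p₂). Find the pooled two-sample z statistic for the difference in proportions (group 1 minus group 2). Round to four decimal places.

z = -2.8688

p̂₁ = 260/410 = 0.634146, p̂₂ = 546/763 = 0.715596.
Pooled p̂ = (260+546)/(410+763) = 806/1173 = 0.687127.
SE = √(p̂(1−p̂)(1/n₁+1/n₂)) = √(0.687127·0.312873·0.00374964) = √(0.000806111) = 0.028392.
z = (0.634146 − 0.715596)/0.028392 = -0.081450/0.028392 = -2.8688.
p-value = 2·P(Z > 2.869) ≈ 0.0041.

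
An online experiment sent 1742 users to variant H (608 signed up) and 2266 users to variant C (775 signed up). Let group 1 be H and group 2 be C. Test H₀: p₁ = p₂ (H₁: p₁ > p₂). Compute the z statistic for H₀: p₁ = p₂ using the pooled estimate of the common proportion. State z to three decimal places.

p̂₁ = 608/1742 ≈ 0.34902, p̂₂ = 775/2266 ≈ 0.34201.
Pooled p̂ = (608+775)/(1742+2266) = 1383/4008 = 0.34506.
SE = √(0.225994 × 0.00101536) = 0.01515.
z = (0.34902 − 0.34201)/0.01515 = 0.00701/0.01515 = 0.463.

z = 0.463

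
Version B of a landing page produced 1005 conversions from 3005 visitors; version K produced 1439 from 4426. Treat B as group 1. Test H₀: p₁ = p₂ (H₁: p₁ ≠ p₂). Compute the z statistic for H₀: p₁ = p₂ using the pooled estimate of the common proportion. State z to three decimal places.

p̂₁ = 1005/3005 = 0.33444, p̂₂ = 1439/4426 = 0.32512.
Pooled p̂ = (1005+1439)/(3005+4426) = 2444/7431 = 0.32889.
SE = √(0.220722 × 0.000558716) = 0.01111.
z = (0.33444 − 0.32512)/0.01111 = 0.00932/0.01111 = 0.839.

z = 0.839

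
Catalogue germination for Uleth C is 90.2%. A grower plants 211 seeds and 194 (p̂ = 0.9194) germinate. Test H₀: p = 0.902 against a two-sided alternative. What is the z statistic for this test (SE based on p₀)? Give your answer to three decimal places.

p̂ = 194/211 ≈ 0.919431.
SE = √(p₀(1−p₀)/n) = √(0.088396/211) = 0.020468.
z = (0.919431 − 0.902)/0.020468 = 0.017431/0.020468 = 0.852.

z = 0.852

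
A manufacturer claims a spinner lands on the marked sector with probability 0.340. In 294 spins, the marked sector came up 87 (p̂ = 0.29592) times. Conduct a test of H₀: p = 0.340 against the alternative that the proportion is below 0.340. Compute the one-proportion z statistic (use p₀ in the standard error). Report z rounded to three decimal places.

z = -1.596

p̂ = 87/294 = 0.295918.
SE = √(p₀(1−p₀)/n) = √(0.2244/294) = 0.027627.
z = (0.295918 − 0.34)/0.027627 = -0.044082/0.027627 = -1.596.
p-value = P(Z < -1.596) ≈ 0.0553.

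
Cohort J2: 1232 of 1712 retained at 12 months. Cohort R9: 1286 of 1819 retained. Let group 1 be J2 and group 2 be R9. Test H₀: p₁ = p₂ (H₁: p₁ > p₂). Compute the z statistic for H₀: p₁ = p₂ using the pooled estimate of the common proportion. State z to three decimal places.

p̂₁ = 1232/1712 = 0.719626, p̂₂ = 1286/1819 = 0.706982.
Pooled p̂ = (1232+1286)/(1712+1819) = 2518/3531 = 0.713112.
SE = √(p̂(1−p̂)(1/n₁+1/n₂)) = √(0.713112·0.286888·0.00113386) = √(0.00023197) = 0.015231.
z = (0.719626 − 0.706982)/0.015231 = 0.012644/0.015231 = 0.830.
p-value = P(Z > 0.830) ≈ 0.2032.

z = 0.830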